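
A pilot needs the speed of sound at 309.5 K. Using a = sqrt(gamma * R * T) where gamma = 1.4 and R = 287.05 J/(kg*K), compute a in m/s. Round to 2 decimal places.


Step 1: gamma * R * T = 1.4 * 287.05 * 309.5 = 124378.765
Step 2: a = sqrt(124378.765) = 352.67 m/s

352.67


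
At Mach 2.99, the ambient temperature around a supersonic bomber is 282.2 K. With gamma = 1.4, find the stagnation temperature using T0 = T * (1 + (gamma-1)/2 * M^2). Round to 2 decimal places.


Step 1: (gamma-1)/2 = 0.2
Step 2: M^2 = 8.9401
Step 3: 1 + 0.2 * 8.9401 = 2.78802
Step 4: T0 = 282.2 * 2.78802 = 786.78 K

786.78


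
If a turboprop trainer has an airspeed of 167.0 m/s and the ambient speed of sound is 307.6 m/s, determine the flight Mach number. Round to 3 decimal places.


Step 1: M = V / a = 167.0 / 307.6
Step 2: M = 0.543

0.543


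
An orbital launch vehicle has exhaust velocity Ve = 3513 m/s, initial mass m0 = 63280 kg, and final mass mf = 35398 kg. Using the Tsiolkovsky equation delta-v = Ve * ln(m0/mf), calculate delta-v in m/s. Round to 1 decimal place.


Step 1: Mass ratio m0/mf = 63280 / 35398 = 1.787672
Step 2: ln(1.787672) = 0.580914
Step 3: delta-v = 3513 * 0.580914 = 2040.8 m/s

2040.8


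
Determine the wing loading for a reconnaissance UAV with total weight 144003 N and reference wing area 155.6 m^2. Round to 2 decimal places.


Step 1: Wing loading = W / S = 144003 / 155.6
Step 2: Wing loading = 925.47 N/m^2

925.47


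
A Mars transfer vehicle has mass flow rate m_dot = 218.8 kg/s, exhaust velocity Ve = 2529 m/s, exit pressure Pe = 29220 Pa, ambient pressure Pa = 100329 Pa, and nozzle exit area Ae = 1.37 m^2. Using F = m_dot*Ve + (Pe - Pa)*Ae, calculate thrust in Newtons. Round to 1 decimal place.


Step 1: Momentum thrust = m_dot * Ve = 218.8 * 2529 = 553345.2 N
Step 2: Pressure thrust = (Pe - Pa) * Ae = (29220 - 100329) * 1.37 = -97419.33 N
Step 3: Total thrust F = 553345.2 + -97419.33 = 455925.9 N

455925.9


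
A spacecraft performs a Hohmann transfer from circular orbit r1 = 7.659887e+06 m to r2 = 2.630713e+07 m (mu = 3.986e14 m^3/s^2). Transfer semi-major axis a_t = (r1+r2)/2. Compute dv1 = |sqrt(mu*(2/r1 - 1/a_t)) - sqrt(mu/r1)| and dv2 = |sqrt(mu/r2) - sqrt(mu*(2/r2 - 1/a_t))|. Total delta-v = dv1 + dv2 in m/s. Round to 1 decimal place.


Step 1: Transfer semi-major axis a_t = (7.659887e+06 + 2.630713e+07) / 2 = 1.698351e+07 m
Step 2: v1 (circular at r1) = sqrt(mu/r1) = 7213.69 m/s
Step 3: v_t1 = sqrt(mu*(2/r1 - 1/a_t)) = 8978.02 m/s
Step 4: dv1 = |8978.02 - 7213.69| = 1764.33 m/s
Step 5: v2 (circular at r2) = 3892.53 m/s, v_t2 = 2614.14 m/s
Step 6: dv2 = |3892.53 - 2614.14| = 1278.39 m/s
Step 7: Total delta-v = 1764.33 + 1278.39 = 3042.7 m/s

3042.7


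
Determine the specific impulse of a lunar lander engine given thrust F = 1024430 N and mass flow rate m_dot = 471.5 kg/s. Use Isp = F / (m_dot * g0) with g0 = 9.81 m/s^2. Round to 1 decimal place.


Step 1: m_dot * g0 = 471.5 * 9.81 = 4625.41
Step 2: Isp = 1024430 / 4625.41 = 221.5 s

221.5


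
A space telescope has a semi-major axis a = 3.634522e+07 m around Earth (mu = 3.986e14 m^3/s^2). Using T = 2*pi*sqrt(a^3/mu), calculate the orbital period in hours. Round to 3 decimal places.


Step 1: a^3 / mu = 4.801113e+22 / 3.986e14 = 1.204494e+08
Step 2: sqrt(1.204494e+08) = 10974.9438 s
Step 3: T = 2*pi * 10974.9438 = 68957.61 s
Step 4: T in hours = 68957.61 / 3600 = 19.155 hours

19.155


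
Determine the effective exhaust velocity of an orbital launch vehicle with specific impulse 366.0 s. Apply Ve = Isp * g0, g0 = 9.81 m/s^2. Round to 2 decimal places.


Step 1: Ve = Isp * g0 = 366.0 * 9.81
Step 2: Ve = 3590.46 m/s

3590.46


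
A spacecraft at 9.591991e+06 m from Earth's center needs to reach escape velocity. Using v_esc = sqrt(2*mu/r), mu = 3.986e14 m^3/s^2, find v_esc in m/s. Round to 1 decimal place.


Step 1: 2*mu/r = 2 * 3.986e14 / 9.591991e+06 = 83111003.753
Step 2: v_esc = sqrt(83111003.753) = 9116.5 m/s

9116.5


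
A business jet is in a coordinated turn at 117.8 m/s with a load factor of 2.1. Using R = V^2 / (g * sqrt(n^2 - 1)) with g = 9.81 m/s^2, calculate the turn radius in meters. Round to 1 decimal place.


Step 1: V^2 = 117.8^2 = 13876.84
Step 2: n^2 - 1 = 2.1^2 - 1 = 3.41
Step 3: sqrt(3.41) = 1.846619
Step 4: R = 13876.84 / (9.81 * 1.846619) = 766.0 m

766.0


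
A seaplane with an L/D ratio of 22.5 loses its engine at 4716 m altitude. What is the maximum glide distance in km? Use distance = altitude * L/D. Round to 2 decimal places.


Step 1: Glide distance = altitude * L/D = 4716 * 22.5 = 106110.0 m
Step 2: Convert to km: 106110.0 / 1000 = 106.11 km

106.11


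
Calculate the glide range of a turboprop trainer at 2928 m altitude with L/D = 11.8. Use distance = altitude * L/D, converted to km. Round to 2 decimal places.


Step 1: Glide distance = altitude * L/D = 2928 * 11.8 = 34550.4 m
Step 2: Convert to km: 34550.4 / 1000 = 34.55 km

34.55


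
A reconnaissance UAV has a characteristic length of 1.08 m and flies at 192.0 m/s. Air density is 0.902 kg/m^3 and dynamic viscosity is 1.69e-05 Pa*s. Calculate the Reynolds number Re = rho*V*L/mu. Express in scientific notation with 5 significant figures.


Step 1: Numerator = rho * V * L = 0.902 * 192.0 * 1.08 = 187.03872
Step 2: Re = 187.03872 / 1.69e-05
Step 3: Re = 1.1067e+07

1.1067e+07


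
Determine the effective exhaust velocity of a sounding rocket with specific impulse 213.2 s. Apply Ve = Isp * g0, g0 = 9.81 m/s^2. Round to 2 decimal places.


Step 1: Ve = Isp * g0 = 213.2 * 9.81
Step 2: Ve = 2091.49 m/s

2091.49


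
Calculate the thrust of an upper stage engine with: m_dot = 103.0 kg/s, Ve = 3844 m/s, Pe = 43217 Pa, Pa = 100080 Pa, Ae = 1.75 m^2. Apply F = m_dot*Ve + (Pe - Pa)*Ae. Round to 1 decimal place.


Step 1: Momentum thrust = m_dot * Ve = 103.0 * 3844 = 395932.0 N
Step 2: Pressure thrust = (Pe - Pa) * Ae = (43217 - 100080) * 1.75 = -99510.25 N
Step 3: Total thrust F = 395932.0 + -99510.25 = 296421.8 N

296421.8


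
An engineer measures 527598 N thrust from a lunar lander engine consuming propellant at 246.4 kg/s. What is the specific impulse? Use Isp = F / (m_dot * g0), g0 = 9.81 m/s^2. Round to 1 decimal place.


Step 1: m_dot * g0 = 246.4 * 9.81 = 2417.18
Step 2: Isp = 527598 / 2417.18 = 218.3 s

218.3


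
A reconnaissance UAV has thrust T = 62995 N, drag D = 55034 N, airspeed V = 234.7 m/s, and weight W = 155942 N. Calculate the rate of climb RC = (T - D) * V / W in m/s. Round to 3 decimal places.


Step 1: Excess thrust = T - D = 62995 - 55034 = 7961 N
Step 2: Excess power = 7961 * 234.7 = 1868446.7 W
Step 3: RC = 1868446.7 / 155942 = 11.982 m/s

11.982


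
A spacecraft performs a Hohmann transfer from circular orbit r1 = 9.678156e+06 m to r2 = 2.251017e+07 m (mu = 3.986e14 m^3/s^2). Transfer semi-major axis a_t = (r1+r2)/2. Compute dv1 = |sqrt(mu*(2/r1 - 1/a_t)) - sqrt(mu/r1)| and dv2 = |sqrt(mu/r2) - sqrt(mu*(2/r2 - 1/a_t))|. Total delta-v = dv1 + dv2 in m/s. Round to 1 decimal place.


Step 1: Transfer semi-major axis a_t = (9.678156e+06 + 2.251017e+07) / 2 = 1.609416e+07 m
Step 2: v1 (circular at r1) = sqrt(mu/r1) = 6417.6 m/s
Step 3: v_t1 = sqrt(mu*(2/r1 - 1/a_t)) = 7589.75 m/s
Step 4: dv1 = |7589.75 - 6417.6| = 1172.16 m/s
Step 5: v2 (circular at r2) = 4208.03 m/s, v_t2 = 3263.18 m/s
Step 6: dv2 = |4208.03 - 3263.18| = 944.85 m/s
Step 7: Total delta-v = 1172.16 + 944.85 = 2117.0 m/s

2117.0


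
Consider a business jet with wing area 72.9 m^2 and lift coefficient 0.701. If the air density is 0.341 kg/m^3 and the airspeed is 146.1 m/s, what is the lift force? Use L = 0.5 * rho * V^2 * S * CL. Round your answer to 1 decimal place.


Step 1: Calculate dynamic pressure q = 0.5 * 0.341 * 146.1^2 = 0.5 * 0.341 * 21345.21 = 3639.3583 Pa
Step 2: Multiply by wing area and lift coefficient: L = 3639.3583 * 72.9 * 0.701
Step 3: L = 265309.2204 * 0.701 = 185981.8 N

185981.8


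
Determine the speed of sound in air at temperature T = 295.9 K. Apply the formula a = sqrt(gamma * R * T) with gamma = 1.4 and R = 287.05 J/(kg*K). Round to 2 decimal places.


Step 1: gamma * R * T = 1.4 * 287.05 * 295.9 = 118913.333
Step 2: a = sqrt(118913.333) = 344.84 m/s

344.84


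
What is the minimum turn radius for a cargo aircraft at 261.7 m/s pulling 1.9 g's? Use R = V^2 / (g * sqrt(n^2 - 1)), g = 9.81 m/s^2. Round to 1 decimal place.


Step 1: V^2 = 261.7^2 = 68486.89
Step 2: n^2 - 1 = 1.9^2 - 1 = 2.61
Step 3: sqrt(2.61) = 1.615549
Step 4: R = 68486.89 / (9.81 * 1.615549) = 4321.3 m

4321.3


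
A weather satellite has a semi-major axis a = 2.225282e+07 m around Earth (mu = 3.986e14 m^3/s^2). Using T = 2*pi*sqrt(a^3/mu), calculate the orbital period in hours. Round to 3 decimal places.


Step 1: a^3 / mu = 1.101933e+22 / 3.986e14 = 2.764508e+07
Step 2: sqrt(2.764508e+07) = 5257.859 s
Step 3: T = 2*pi * 5257.859 = 33036.1 s
Step 4: T in hours = 33036.1 / 3600 = 9.177 hours

9.177


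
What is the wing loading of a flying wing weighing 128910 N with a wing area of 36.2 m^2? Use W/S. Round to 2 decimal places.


Step 1: Wing loading = W / S = 128910 / 36.2
Step 2: Wing loading = 3561.05 N/m^2

3561.05


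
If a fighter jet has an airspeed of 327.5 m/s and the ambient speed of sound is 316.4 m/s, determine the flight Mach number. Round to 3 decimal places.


Step 1: M = V / a = 327.5 / 316.4
Step 2: M = 1.035

1.035


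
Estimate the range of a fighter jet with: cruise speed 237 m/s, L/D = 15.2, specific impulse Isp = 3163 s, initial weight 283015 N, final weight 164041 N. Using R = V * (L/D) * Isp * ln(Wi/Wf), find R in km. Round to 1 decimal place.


Step 1: Coefficient = V * (L/D) * Isp = 237 * 15.2 * 3163 = 11394391.2 m
Step 2: Wi/Wf = 283015 / 164041 = 1.72527
Step 3: ln(1.72527) = 0.545384
Step 4: R = 11394391.2 * 0.545384 = 6214313.0 m = 6214.3 km

6214.3


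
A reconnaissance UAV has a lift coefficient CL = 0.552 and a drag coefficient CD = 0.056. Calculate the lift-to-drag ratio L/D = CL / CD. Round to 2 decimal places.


Step 1: L/D = CL / CD = 0.552 / 0.056
Step 2: L/D = 9.86

9.86


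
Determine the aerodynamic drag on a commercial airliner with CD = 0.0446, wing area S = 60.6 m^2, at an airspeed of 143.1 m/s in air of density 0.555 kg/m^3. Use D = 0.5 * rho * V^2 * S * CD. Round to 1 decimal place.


Step 1: Dynamic pressure q = 0.5 * 0.555 * 143.1^2 = 5682.5368 Pa
Step 2: Drag D = q * S * CD = 5682.5368 * 60.6 * 0.0446
Step 3: D = 15358.5 N

15358.5


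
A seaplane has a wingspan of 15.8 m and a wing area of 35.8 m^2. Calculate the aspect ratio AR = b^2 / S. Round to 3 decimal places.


Step 1: b^2 = 15.8^2 = 249.64
Step 2: AR = 249.64 / 35.8 = 6.973

6.973


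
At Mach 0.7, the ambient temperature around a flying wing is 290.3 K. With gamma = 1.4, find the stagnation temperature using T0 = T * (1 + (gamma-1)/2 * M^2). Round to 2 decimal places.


Step 1: (gamma-1)/2 = 0.2
Step 2: M^2 = 0.49
Step 3: 1 + 0.2 * 0.49 = 1.098
Step 4: T0 = 290.3 * 1.098 = 318.75 K

318.75


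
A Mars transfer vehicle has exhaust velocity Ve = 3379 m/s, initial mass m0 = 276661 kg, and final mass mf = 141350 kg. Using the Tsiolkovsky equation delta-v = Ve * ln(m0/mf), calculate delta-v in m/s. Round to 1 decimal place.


Step 1: Mass ratio m0/mf = 276661 / 141350 = 1.957276
Step 2: ln(1.957276) = 0.671554
Step 3: delta-v = 3379 * 0.671554 = 2269.2 m/s

2269.2


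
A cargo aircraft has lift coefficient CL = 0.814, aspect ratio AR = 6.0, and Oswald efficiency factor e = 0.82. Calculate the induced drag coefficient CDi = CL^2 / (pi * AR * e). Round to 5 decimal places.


Step 1: CL^2 = 0.814^2 = 0.662596
Step 2: pi * AR * e = 3.14159 * 6.0 * 0.82 = 15.456636
Step 3: CDi = 0.662596 / 15.456636 = 0.04287

0.04287


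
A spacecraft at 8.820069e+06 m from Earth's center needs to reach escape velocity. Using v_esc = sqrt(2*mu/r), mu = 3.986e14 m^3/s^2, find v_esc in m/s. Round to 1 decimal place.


Step 1: 2*mu/r = 2 * 3.986e14 / 8.820069e+06 = 90384780.4365
Step 2: v_esc = sqrt(90384780.4365) = 9507.1 m/s

9507.1


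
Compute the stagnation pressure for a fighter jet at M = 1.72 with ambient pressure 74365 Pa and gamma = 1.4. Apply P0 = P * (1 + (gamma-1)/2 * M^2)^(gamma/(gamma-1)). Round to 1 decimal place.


Step 1: (gamma-1)/2 * M^2 = 0.2 * 2.9584 = 0.59168
Step 2: 1 + 0.59168 = 1.59168
Step 3: Exponent gamma/(gamma-1) = 3.5
Step 4: P0 = 74365 * 1.59168^3.5 = 378323.9 Pa

378323.9


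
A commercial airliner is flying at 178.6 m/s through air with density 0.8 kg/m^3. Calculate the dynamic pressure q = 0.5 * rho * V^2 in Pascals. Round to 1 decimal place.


Step 1: V^2 = 178.6^2 = 31897.96
Step 2: q = 0.5 * 0.8 * 31897.96
Step 3: q = 12759.2 Pa

12759.2


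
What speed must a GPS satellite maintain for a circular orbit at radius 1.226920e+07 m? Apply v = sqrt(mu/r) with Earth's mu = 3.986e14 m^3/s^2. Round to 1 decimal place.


Step 1: mu / r = 3.986e14 / 1.226920e+07 = 32487855.7689
Step 2: v = sqrt(32487855.7689) = 5699.8 m/s

5699.8


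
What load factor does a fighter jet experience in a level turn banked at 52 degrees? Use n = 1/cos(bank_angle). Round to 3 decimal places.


Step 1: Convert 52 degrees to radians = 0.907571
Step 2: cos(52 deg) = 0.615661
Step 3: n = 1 / 0.615661 = 1.624

1.624


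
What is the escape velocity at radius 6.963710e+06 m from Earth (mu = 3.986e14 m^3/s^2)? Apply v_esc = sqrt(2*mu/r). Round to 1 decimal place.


Step 1: 2*mu/r = 2 * 3.986e14 / 6.963710e+06 = 114479207.2042
Step 2: v_esc = sqrt(114479207.2042) = 10699.5 m/s

10699.5


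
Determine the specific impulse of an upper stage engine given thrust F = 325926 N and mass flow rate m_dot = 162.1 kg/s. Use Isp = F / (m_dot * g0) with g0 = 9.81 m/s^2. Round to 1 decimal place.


Step 1: m_dot * g0 = 162.1 * 9.81 = 1590.2
Step 2: Isp = 325926 / 1590.2 = 205.0 s

205.0


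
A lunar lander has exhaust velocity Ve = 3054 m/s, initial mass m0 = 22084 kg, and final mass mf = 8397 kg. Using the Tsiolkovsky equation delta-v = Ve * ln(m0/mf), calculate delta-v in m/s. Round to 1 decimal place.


Step 1: Mass ratio m0/mf = 22084 / 8397 = 2.629987
Step 2: ln(2.629987) = 0.966979
Step 3: delta-v = 3054 * 0.966979 = 2953.2 m/s

2953.2


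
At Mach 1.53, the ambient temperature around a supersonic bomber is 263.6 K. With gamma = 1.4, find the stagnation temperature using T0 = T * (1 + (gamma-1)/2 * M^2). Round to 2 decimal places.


Step 1: (gamma-1)/2 = 0.2
Step 2: M^2 = 2.3409
Step 3: 1 + 0.2 * 2.3409 = 1.46818
Step 4: T0 = 263.6 * 1.46818 = 387.01 K

387.01


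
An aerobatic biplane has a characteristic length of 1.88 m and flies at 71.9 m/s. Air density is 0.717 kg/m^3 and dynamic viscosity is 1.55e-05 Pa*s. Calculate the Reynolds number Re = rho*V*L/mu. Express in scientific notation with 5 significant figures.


Step 1: Numerator = rho * V * L = 0.717 * 71.9 * 1.88 = 96.918324
Step 2: Re = 96.918324 / 1.55e-05
Step 3: Re = 6.2528e+06

6.2528e+06


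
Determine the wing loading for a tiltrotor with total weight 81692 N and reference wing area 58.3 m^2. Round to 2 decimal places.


Step 1: Wing loading = W / S = 81692 / 58.3
Step 2: Wing loading = 1401.23 N/m^2

1401.23


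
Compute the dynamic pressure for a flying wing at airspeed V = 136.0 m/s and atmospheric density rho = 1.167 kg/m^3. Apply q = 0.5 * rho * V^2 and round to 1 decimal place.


Step 1: V^2 = 136.0^2 = 18496.0
Step 2: q = 0.5 * 1.167 * 18496.0
Step 3: q = 10792.4 Pa

10792.4


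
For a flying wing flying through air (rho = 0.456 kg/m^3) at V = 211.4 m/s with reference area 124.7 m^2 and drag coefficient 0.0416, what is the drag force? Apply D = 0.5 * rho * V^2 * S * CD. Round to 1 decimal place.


Step 1: Dynamic pressure q = 0.5 * 0.456 * 211.4^2 = 10189.3109 Pa
Step 2: Drag D = q * S * CD = 10189.3109 * 124.7 * 0.0416
Step 3: D = 52857.3 N

52857.3


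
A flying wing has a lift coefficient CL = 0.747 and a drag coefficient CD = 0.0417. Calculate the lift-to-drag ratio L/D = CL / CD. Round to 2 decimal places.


Step 1: L/D = CL / CD = 0.747 / 0.0417
Step 2: L/D = 17.91

17.91


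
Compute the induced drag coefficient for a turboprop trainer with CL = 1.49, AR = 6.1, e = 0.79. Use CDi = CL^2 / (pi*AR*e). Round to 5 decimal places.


Step 1: CL^2 = 1.49^2 = 2.2201
Step 2: pi * AR * e = 3.14159 * 6.1 * 0.79 = 15.139335
Step 3: CDi = 2.2201 / 15.139335 = 0.14664

0.14664


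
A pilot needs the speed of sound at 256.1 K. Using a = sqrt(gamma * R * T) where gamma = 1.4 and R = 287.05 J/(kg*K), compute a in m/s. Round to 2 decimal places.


Step 1: gamma * R * T = 1.4 * 287.05 * 256.1 = 102918.907
Step 2: a = sqrt(102918.907) = 320.81 m/s

320.81


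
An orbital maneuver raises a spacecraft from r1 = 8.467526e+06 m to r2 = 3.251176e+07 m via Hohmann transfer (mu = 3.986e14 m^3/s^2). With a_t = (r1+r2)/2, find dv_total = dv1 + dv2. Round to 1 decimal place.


Step 1: Transfer semi-major axis a_t = (8.467526e+06 + 3.251176e+07) / 2 = 2.048964e+07 m
Step 2: v1 (circular at r1) = sqrt(mu/r1) = 6861.05 m/s
Step 3: v_t1 = sqrt(mu*(2/r1 - 1/a_t)) = 8642.58 m/s
Step 4: dv1 = |8642.58 - 6861.05| = 1781.53 m/s
Step 5: v2 (circular at r2) = 3501.45 m/s, v_t2 = 2250.92 m/s
Step 6: dv2 = |3501.45 - 2250.92| = 1250.54 m/s
Step 7: Total delta-v = 1781.53 + 1250.54 = 3032.1 m/s

3032.1


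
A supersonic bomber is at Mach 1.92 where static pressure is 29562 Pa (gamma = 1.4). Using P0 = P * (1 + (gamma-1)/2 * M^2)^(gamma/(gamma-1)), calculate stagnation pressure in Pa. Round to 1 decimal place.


Step 1: (gamma-1)/2 * M^2 = 0.2 * 3.6864 = 0.73728
Step 2: 1 + 0.73728 = 1.73728
Step 3: Exponent gamma/(gamma-1) = 3.5
Step 4: P0 = 29562 * 1.73728^3.5 = 204304.6 Pa

204304.6


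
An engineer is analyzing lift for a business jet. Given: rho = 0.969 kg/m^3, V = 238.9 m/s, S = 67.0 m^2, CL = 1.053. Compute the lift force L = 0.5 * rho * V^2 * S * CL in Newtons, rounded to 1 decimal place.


Step 1: Calculate dynamic pressure q = 0.5 * 0.969 * 238.9^2 = 0.5 * 0.969 * 57073.21 = 27651.9702 Pa
Step 2: Multiply by wing area and lift coefficient: L = 27651.9702 * 67.0 * 1.053
Step 3: L = 1852682.0064 * 1.053 = 1950874.2 N

1950874.2


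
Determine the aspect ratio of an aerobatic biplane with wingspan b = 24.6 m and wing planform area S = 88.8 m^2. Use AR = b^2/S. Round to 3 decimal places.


Step 1: b^2 = 24.6^2 = 605.16
Step 2: AR = 605.16 / 88.8 = 6.815

6.815


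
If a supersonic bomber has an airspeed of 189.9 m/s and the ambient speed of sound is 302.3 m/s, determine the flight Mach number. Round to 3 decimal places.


Step 1: M = V / a = 189.9 / 302.3
Step 2: M = 0.628

0.628


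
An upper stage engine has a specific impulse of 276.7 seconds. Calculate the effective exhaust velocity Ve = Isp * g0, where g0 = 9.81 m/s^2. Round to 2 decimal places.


Step 1: Ve = Isp * g0 = 276.7 * 9.81
Step 2: Ve = 2714.43 m/s

2714.43


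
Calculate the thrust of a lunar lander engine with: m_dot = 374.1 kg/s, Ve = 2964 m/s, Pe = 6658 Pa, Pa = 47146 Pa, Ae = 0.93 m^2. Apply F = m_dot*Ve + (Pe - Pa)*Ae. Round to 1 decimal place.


Step 1: Momentum thrust = m_dot * Ve = 374.1 * 2964 = 1108832.4 N
Step 2: Pressure thrust = (Pe - Pa) * Ae = (6658 - 47146) * 0.93 = -37653.84 N
Step 3: Total thrust F = 1108832.4 + -37653.84 = 1071178.6 N

1071178.6


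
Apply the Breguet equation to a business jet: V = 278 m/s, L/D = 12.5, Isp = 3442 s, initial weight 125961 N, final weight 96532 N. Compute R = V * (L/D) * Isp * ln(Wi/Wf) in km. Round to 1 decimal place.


Step 1: Coefficient = V * (L/D) * Isp = 278 * 12.5 * 3442 = 11960950.0 m
Step 2: Wi/Wf = 125961 / 96532 = 1.304863
Step 3: ln(1.304863) = 0.266098
Step 4: R = 11960950.0 * 0.266098 = 3182782.2 m = 3182.8 km

3182.8


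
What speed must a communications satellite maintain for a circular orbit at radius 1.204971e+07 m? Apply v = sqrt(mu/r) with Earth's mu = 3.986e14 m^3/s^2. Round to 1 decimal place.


Step 1: mu / r = 3.986e14 / 1.204971e+07 = 33079634.2817
Step 2: v = sqrt(33079634.2817) = 5751.5 m/s

5751.5


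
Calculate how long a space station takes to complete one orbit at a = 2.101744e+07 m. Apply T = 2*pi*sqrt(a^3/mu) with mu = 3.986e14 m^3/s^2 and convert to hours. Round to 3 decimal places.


Step 1: a^3 / mu = 9.284092e+21 / 3.986e14 = 2.329175e+07
Step 2: sqrt(2.329175e+07) = 4826.1529 s
Step 3: T = 2*pi * 4826.1529 = 30323.61 s
Step 4: T in hours = 30323.61 / 3600 = 8.423 hours

8.423


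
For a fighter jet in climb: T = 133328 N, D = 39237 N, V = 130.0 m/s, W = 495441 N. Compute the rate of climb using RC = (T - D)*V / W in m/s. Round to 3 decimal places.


Step 1: Excess thrust = T - D = 133328 - 39237 = 94091 N
Step 2: Excess power = 94091 * 130.0 = 12231830.0 W
Step 3: RC = 12231830.0 / 495441 = 24.689 m/s

24.689


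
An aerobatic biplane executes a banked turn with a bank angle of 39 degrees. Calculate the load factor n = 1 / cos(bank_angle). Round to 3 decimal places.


Step 1: Convert 39 degrees to radians = 0.680678
Step 2: cos(39 deg) = 0.777146
Step 3: n = 1 / 0.777146 = 1.287

1.287


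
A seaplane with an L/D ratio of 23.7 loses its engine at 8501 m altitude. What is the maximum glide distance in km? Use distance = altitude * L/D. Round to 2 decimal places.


Step 1: Glide distance = altitude * L/D = 8501 * 23.7 = 201473.7 m
Step 2: Convert to km: 201473.7 / 1000 = 201.47 km

201.47


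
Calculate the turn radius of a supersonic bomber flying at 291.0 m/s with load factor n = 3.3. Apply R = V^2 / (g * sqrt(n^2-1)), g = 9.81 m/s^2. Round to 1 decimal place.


Step 1: V^2 = 291.0^2 = 84681.0
Step 2: n^2 - 1 = 3.3^2 - 1 = 9.89
Step 3: sqrt(9.89) = 3.144837
Step 4: R = 84681.0 / (9.81 * 3.144837) = 2744.9 m

2744.9


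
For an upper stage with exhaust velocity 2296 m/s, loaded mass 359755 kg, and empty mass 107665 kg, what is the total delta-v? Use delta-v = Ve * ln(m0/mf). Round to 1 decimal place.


Step 1: Mass ratio m0/mf = 359755 / 107665 = 3.341429
Step 2: ln(3.341429) = 1.206399
Step 3: delta-v = 2296 * 1.206399 = 2769.9 m/s

2769.9


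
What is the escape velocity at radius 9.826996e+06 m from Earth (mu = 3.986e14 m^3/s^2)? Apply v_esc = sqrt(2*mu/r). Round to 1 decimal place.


Step 1: 2*mu/r = 2 * 3.986e14 / 9.826996e+06 = 81123468.4536
Step 2: v_esc = sqrt(81123468.4536) = 9006.9 m/s

9006.9


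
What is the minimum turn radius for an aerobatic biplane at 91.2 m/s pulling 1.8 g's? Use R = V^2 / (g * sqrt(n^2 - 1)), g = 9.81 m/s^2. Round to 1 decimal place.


Step 1: V^2 = 91.2^2 = 8317.44
Step 2: n^2 - 1 = 1.8^2 - 1 = 2.24
Step 3: sqrt(2.24) = 1.496663
Step 4: R = 8317.44 / (9.81 * 1.496663) = 566.5 m

566.5


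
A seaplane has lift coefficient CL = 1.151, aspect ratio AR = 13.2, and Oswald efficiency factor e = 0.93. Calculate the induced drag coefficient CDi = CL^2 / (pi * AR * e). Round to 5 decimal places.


Step 1: CL^2 = 1.151^2 = 1.324801
Step 2: pi * AR * e = 3.14159 * 13.2 * 0.93 = 38.566191
Step 3: CDi = 1.324801 / 38.566191 = 0.03435

0.03435


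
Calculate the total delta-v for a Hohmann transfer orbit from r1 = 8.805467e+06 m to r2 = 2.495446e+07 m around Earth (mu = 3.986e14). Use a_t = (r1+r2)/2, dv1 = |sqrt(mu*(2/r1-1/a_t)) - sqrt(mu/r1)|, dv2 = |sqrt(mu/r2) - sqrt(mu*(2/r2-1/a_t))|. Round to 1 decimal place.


Step 1: Transfer semi-major axis a_t = (8.805467e+06 + 2.495446e+07) / 2 = 1.687996e+07 m
Step 2: v1 (circular at r1) = sqrt(mu/r1) = 6728.1 m/s
Step 3: v_t1 = sqrt(mu*(2/r1 - 1/a_t)) = 8180.52 m/s
Step 4: dv1 = |8180.52 - 6728.1| = 1452.42 m/s
Step 5: v2 (circular at r2) = 3996.64 m/s, v_t2 = 2886.59 m/s
Step 6: dv2 = |3996.64 - 2886.59| = 1110.05 m/s
Step 7: Total delta-v = 1452.42 + 1110.05 = 2562.5 m/s

2562.5


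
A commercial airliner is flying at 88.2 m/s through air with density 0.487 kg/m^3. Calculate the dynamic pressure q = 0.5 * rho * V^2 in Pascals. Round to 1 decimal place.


Step 1: V^2 = 88.2^2 = 7779.24
Step 2: q = 0.5 * 0.487 * 7779.24
Step 3: q = 1894.2 Pa

1894.2


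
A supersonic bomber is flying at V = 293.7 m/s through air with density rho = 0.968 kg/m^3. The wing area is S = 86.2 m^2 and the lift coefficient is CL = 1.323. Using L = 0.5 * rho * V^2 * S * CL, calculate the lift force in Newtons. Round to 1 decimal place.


Step 1: Calculate dynamic pressure q = 0.5 * 0.968 * 293.7^2 = 0.5 * 0.968 * 86259.69 = 41749.69 Pa
Step 2: Multiply by wing area and lift coefficient: L = 41749.69 * 86.2 * 1.323
Step 3: L = 3598823.2746 * 1.323 = 4761243.2 N

4761243.2


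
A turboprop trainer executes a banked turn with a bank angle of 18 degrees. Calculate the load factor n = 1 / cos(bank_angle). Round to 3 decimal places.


Step 1: Convert 18 degrees to radians = 0.314159
Step 2: cos(18 deg) = 0.951057
Step 3: n = 1 / 0.951057 = 1.051

1.051


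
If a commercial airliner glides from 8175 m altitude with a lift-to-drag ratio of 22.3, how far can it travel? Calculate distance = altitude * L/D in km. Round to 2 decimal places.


Step 1: Glide distance = altitude * L/D = 8175 * 22.3 = 182302.5 m
Step 2: Convert to km: 182302.5 / 1000 = 182.30 km

182.30


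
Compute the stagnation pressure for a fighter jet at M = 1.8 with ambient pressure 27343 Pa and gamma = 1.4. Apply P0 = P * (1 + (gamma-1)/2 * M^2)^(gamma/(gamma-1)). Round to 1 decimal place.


Step 1: (gamma-1)/2 * M^2 = 0.2 * 3.24 = 0.648
Step 2: 1 + 0.648 = 1.648
Step 3: Exponent gamma/(gamma-1) = 3.5
Step 4: P0 = 27343 * 1.648^3.5 = 157107.3 Pa

157107.3


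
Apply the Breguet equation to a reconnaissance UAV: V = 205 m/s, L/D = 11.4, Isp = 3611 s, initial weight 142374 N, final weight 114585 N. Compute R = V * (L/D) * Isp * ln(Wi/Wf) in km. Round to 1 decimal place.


Step 1: Coefficient = V * (L/D) * Isp = 205 * 11.4 * 3611 = 8438907.0 m
Step 2: Wi/Wf = 142374 / 114585 = 1.242519
Step 3: ln(1.242519) = 0.21714
Step 4: R = 8438907.0 * 0.21714 = 1832428.4 m = 1832.4 km

1832.4


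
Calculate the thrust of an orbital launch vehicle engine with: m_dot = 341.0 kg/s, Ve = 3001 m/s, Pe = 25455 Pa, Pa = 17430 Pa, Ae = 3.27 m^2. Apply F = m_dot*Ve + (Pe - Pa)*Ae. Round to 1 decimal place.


Step 1: Momentum thrust = m_dot * Ve = 341.0 * 3001 = 1023341.0 N
Step 2: Pressure thrust = (Pe - Pa) * Ae = (25455 - 17430) * 3.27 = 26241.75 N
Step 3: Total thrust F = 1023341.0 + 26241.75 = 1049582.8 N

1049582.8


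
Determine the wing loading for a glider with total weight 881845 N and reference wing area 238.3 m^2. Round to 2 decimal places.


Step 1: Wing loading = W / S = 881845 / 238.3
Step 2: Wing loading = 3700.57 N/m^2

3700.57


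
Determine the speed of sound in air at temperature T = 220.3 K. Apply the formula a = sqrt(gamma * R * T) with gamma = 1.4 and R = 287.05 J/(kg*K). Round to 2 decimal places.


Step 1: gamma * R * T = 1.4 * 287.05 * 220.3 = 88531.961
Step 2: a = sqrt(88531.961) = 297.54 m/s

297.54


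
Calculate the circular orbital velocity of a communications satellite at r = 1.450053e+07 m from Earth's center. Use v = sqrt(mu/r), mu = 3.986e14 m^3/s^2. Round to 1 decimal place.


Step 1: mu / r = 3.986e14 / 1.450053e+07 = 27488650.4148
Step 2: v = sqrt(27488650.4148) = 5243.0 m/s

5243.0


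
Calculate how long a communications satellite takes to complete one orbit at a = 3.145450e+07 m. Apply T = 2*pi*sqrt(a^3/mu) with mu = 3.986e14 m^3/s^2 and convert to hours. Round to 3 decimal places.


Step 1: a^3 / mu = 3.112063e+22 / 3.986e14 = 7.807483e+07
Step 2: sqrt(7.807483e+07) = 8835.9964 s
Step 3: T = 2*pi * 8835.9964 = 55518.2 s
Step 4: T in hours = 55518.2 / 3600 = 15.422 hours

15.422


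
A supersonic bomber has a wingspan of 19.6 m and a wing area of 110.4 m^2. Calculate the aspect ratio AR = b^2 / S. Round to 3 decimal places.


Step 1: b^2 = 19.6^2 = 384.16
Step 2: AR = 384.16 / 110.4 = 3.480

3.480


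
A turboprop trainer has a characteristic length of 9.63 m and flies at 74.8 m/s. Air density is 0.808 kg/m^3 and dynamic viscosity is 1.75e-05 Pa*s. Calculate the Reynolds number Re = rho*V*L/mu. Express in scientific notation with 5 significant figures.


Step 1: Numerator = rho * V * L = 0.808 * 74.8 * 9.63 = 582.021792
Step 2: Re = 582.021792 / 1.75e-05
Step 3: Re = 3.3258e+07

3.3258e+07


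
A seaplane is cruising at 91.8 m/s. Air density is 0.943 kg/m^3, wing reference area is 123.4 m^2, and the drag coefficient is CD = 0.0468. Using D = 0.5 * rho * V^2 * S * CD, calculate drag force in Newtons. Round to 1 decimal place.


Step 1: Dynamic pressure q = 0.5 * 0.943 * 91.8^2 = 3973.4437 Pa
Step 2: Drag D = q * S * CD = 3973.4437 * 123.4 * 0.0468
Step 3: D = 22947.1 N

22947.1


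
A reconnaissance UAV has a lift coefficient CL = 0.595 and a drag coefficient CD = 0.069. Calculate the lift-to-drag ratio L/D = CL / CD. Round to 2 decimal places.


Step 1: L/D = CL / CD = 0.595 / 0.069
Step 2: L/D = 8.62

8.62


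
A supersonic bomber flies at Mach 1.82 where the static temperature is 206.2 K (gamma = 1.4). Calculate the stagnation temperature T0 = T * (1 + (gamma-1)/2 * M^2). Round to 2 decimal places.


Step 1: (gamma-1)/2 = 0.2
Step 2: M^2 = 3.3124
Step 3: 1 + 0.2 * 3.3124 = 1.66248
Step 4: T0 = 206.2 * 1.66248 = 342.80 K

342.80


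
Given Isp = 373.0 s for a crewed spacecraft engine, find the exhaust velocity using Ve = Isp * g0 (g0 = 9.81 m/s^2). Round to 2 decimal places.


Step 1: Ve = Isp * g0 = 373.0 * 9.81
Step 2: Ve = 3659.13 m/s

3659.13


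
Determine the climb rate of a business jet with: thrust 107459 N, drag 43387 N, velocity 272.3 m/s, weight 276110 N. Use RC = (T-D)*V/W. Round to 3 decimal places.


Step 1: Excess thrust = T - D = 107459 - 43387 = 64072 N
Step 2: Excess power = 64072 * 272.3 = 17446805.6 W
Step 3: RC = 17446805.6 / 276110 = 63.188 m/s

63.188


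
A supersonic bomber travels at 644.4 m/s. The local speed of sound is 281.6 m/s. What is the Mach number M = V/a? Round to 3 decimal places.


Step 1: M = V / a = 644.4 / 281.6
Step 2: M = 2.288

2.288


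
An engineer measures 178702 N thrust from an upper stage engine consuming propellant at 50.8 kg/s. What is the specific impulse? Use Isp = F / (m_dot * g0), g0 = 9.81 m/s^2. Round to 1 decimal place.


Step 1: m_dot * g0 = 50.8 * 9.81 = 498.35
Step 2: Isp = 178702 / 498.35 = 358.6 s

358.6


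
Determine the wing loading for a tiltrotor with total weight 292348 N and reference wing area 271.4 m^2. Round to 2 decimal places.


Step 1: Wing loading = W / S = 292348 / 271.4
Step 2: Wing loading = 1077.18 N/m^2

1077.18


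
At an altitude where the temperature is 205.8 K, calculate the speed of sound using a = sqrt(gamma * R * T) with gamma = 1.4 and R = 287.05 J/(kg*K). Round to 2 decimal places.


Step 1: gamma * R * T = 1.4 * 287.05 * 205.8 = 82704.846
Step 2: a = sqrt(82704.846) = 287.58 m/s

287.58


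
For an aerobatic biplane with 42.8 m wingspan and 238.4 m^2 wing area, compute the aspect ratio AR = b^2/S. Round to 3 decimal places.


Step 1: b^2 = 42.8^2 = 1831.84
Step 2: AR = 1831.84 / 238.4 = 7.684

7.684


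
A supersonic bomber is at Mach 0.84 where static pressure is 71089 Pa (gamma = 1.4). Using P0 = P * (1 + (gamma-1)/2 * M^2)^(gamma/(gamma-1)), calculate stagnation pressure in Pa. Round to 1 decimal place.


Step 1: (gamma-1)/2 * M^2 = 0.2 * 0.7056 = 0.14112
Step 2: 1 + 0.14112 = 1.14112
Step 3: Exponent gamma/(gamma-1) = 3.5
Step 4: P0 = 71089 * 1.14112^3.5 = 112839.7 Pa

112839.7


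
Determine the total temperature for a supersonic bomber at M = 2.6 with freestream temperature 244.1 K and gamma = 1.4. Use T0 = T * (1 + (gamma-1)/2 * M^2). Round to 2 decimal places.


Step 1: (gamma-1)/2 = 0.2
Step 2: M^2 = 6.76
Step 3: 1 + 0.2 * 6.76 = 2.352
Step 4: T0 = 244.1 * 2.352 = 574.12 K

574.12


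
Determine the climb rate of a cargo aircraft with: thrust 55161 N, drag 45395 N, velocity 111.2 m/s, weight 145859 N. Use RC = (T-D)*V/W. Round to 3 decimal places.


Step 1: Excess thrust = T - D = 55161 - 45395 = 9766 N
Step 2: Excess power = 9766 * 111.2 = 1085979.2 W
Step 3: RC = 1085979.2 / 145859 = 7.445 m/s

7.445


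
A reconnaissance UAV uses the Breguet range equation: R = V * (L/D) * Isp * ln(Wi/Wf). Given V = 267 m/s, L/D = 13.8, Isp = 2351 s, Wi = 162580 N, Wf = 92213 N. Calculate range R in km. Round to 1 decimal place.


Step 1: Coefficient = V * (L/D) * Isp = 267 * 13.8 * 2351 = 8662494.6 m
Step 2: Wi/Wf = 162580 / 92213 = 1.763092
Step 3: ln(1.763092) = 0.567069
Step 4: R = 8662494.6 * 0.567069 = 4912232.8 m = 4912.2 km

4912.2


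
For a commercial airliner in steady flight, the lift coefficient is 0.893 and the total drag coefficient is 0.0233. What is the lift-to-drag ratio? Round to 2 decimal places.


Step 1: L/D = CL / CD = 0.893 / 0.0233
Step 2: L/D = 38.33

38.33


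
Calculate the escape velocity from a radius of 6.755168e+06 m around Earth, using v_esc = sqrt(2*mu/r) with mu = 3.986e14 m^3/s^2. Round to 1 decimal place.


Step 1: 2*mu/r = 2 * 3.986e14 / 6.755168e+06 = 118013349.1869
Step 2: v_esc = sqrt(118013349.1869) = 10863.4 m/s

10863.4


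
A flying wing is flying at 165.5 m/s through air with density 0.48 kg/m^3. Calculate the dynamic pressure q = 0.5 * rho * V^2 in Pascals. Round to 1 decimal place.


Step 1: V^2 = 165.5^2 = 27390.25
Step 2: q = 0.5 * 0.48 * 27390.25
Step 3: q = 6573.7 Pa

6573.7


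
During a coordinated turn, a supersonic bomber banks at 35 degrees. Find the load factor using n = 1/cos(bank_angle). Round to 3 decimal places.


Step 1: Convert 35 degrees to radians = 0.610865
Step 2: cos(35 deg) = 0.819152
Step 3: n = 1 / 0.819152 = 1.221

1.221


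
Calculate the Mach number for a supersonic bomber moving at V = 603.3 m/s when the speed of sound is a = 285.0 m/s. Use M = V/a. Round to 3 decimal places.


Step 1: M = V / a = 603.3 / 285.0
Step 2: M = 2.117

2.117


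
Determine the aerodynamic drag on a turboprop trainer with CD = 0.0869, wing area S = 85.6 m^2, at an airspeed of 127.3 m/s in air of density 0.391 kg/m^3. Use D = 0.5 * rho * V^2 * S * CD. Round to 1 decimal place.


Step 1: Dynamic pressure q = 0.5 * 0.391 * 127.3^2 = 3168.1342 Pa
Step 2: Drag D = q * S * CD = 3168.1342 * 85.6 * 0.0869
Step 3: D = 23566.6 N

23566.6


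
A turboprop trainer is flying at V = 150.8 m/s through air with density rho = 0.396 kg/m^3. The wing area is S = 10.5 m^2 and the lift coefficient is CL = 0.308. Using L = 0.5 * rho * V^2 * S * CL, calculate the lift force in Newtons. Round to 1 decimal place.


Step 1: Calculate dynamic pressure q = 0.5 * 0.396 * 150.8^2 = 0.5 * 0.396 * 22740.64 = 4502.6467 Pa
Step 2: Multiply by wing area and lift coefficient: L = 4502.6467 * 10.5 * 0.308
Step 3: L = 47277.7906 * 0.308 = 14561.6 N

14561.6


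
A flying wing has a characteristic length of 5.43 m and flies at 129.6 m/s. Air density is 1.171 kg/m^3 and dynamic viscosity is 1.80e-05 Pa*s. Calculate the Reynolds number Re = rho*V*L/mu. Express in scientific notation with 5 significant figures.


Step 1: Numerator = rho * V * L = 1.171 * 129.6 * 5.43 = 824.065488
Step 2: Re = 824.065488 / 1.80e-05
Step 3: Re = 4.5781e+07

4.5781e+07


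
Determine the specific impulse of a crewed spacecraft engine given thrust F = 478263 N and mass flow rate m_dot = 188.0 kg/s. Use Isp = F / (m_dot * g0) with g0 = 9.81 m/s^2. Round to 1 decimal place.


Step 1: m_dot * g0 = 188.0 * 9.81 = 1844.28
Step 2: Isp = 478263 / 1844.28 = 259.3 s

259.3


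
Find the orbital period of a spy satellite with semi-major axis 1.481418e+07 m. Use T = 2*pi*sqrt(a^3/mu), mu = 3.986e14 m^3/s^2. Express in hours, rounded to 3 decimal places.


Step 1: a^3 / mu = 3.251119e+21 / 3.986e14 = 8.156344e+06
Step 2: sqrt(8.156344e+06) = 2855.9314 s
Step 3: T = 2*pi * 2855.9314 = 17944.35 s
Step 4: T in hours = 17944.35 / 3600 = 4.985 hours

4.985


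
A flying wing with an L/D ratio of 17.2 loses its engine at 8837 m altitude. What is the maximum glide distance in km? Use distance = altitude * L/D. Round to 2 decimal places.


Step 1: Glide distance = altitude * L/D = 8837 * 17.2 = 151996.4 m
Step 2: Convert to km: 151996.4 / 1000 = 152.00 km

152.00


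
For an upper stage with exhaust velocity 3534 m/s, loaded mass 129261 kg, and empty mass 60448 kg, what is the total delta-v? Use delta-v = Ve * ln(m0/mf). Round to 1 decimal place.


Step 1: Mass ratio m0/mf = 129261 / 60448 = 2.138383
Step 2: ln(2.138383) = 0.76005
Step 3: delta-v = 3534 * 0.76005 = 2686.0 m/s

2686.0


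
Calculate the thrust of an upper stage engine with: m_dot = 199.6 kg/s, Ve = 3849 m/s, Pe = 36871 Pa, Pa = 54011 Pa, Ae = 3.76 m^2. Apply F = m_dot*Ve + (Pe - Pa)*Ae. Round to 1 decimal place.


Step 1: Momentum thrust = m_dot * Ve = 199.6 * 3849 = 768260.4 N
Step 2: Pressure thrust = (Pe - Pa) * Ae = (36871 - 54011) * 3.76 = -64446.40 N
Step 3: Total thrust F = 768260.4 + -64446.40 = 703814.0 N

703814.0


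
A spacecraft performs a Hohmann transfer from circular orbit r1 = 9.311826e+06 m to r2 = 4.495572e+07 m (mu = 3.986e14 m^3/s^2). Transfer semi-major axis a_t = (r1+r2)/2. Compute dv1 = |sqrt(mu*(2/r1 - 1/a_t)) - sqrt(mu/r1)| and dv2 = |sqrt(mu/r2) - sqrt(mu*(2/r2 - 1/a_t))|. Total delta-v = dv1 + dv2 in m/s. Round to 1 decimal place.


Step 1: Transfer semi-major axis a_t = (9.311826e+06 + 4.495572e+07) / 2 = 2.713377e+07 m
Step 2: v1 (circular at r1) = sqrt(mu/r1) = 6542.61 m/s
Step 3: v_t1 = sqrt(mu*(2/r1 - 1/a_t)) = 8421.48 m/s
Step 4: dv1 = |8421.48 - 6542.61| = 1878.87 m/s
Step 5: v2 (circular at r2) = 2977.67 m/s, v_t2 = 1744.37 m/s
Step 6: dv2 = |2977.67 - 1744.37| = 1233.3 m/s
Step 7: Total delta-v = 1878.87 + 1233.3 = 3112.2 m/s

3112.2


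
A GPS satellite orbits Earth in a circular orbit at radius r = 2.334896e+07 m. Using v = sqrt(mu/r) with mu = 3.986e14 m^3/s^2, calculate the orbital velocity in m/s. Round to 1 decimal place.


Step 1: mu / r = 3.986e14 / 2.334896e+07 = 17071424.1662
Step 2: v = sqrt(17071424.1662) = 4131.8 m/s

4131.8


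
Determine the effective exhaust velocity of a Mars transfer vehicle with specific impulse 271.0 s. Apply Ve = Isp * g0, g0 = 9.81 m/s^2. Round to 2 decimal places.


Step 1: Ve = Isp * g0 = 271.0 * 9.81
Step 2: Ve = 2658.51 m/s

2658.51


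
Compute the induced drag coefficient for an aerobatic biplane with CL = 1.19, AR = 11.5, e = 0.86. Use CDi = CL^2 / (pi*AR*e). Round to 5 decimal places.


Step 1: CL^2 = 1.19^2 = 1.4161
Step 2: pi * AR * e = 3.14159 * 11.5 * 0.86 = 31.070351
Step 3: CDi = 1.4161 / 31.070351 = 0.04558

0.04558


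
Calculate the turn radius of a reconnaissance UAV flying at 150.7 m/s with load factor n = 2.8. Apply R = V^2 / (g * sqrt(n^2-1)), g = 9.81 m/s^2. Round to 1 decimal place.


Step 1: V^2 = 150.7^2 = 22710.49
Step 2: n^2 - 1 = 2.8^2 - 1 = 6.84
Step 3: sqrt(6.84) = 2.615339
Step 4: R = 22710.49 / (9.81 * 2.615339) = 885.2 m

885.2


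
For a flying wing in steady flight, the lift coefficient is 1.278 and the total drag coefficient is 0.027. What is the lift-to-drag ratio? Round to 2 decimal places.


Step 1: L/D = CL / CD = 1.278 / 0.027
Step 2: L/D = 47.33

47.33


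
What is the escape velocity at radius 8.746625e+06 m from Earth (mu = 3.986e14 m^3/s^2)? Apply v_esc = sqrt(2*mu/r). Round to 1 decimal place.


Step 1: 2*mu/r = 2 * 3.986e14 / 8.746625e+06 = 91143726.8661
Step 2: v_esc = sqrt(91143726.8661) = 9546.9 m/s

9546.9


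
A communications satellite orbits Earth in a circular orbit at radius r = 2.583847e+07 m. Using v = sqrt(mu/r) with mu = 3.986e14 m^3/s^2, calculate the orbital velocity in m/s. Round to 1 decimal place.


Step 1: mu / r = 3.986e14 / 2.583847e+07 = 15426610.0121
Step 2: v = sqrt(15426610.0121) = 3927.7 m/s

3927.7


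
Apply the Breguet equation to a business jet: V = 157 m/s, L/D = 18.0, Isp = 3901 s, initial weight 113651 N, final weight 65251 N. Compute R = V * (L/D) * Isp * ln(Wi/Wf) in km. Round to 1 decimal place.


Step 1: Coefficient = V * (L/D) * Isp = 157 * 18.0 * 3901 = 11024226.0 m
Step 2: Wi/Wf = 113651 / 65251 = 1.741751
Step 3: ln(1.741751) = 0.554891
Step 4: R = 11024226.0 * 0.554891 = 6117243.5 m = 6117.2 km

6117.2
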